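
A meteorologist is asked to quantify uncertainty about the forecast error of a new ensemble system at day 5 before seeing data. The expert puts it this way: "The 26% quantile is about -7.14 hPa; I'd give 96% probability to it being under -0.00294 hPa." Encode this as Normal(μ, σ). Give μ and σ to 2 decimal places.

The p-quantile of Normal(μ,σ) is μ + z_p·σ, with z_{0.26} = -0.6433 and z_{0.96} = 1.751.
Eliminate σ: μ = (z₂·x₁ − z₁·x₂)/(z₂ − z₁) = (1.751·-7.14 − (-0.6433)·-0.00294)/2.394 = -5.22.
Then σ = (x₂ − x₁)/(z₂ − z₁) = (-0.00294 − -7.14)/2.394 = 2.98.

μ = -5.22, σ = 2.98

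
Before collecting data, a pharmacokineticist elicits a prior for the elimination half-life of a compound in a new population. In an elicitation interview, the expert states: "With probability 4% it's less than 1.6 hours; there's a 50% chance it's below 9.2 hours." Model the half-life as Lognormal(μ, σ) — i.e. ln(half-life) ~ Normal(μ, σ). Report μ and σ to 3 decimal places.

If T ~ Lognormal(μ,σ) then ln T ~ Normal(μ,σ), so the p-quantile of ln T is μ + z_p·σ.
ln(1.6) = 0.47 and ln(9.2) = 2.219; z_{0.04} = -1.751, z_{0.5} = 0.
σ = (2.219 − 0.47)/(0 − (-1.751)) = 0.999.
μ = 0.47 − (-1.751)·0.999 = 2.219.

μ ≈ 2.219, σ ≈ 0.999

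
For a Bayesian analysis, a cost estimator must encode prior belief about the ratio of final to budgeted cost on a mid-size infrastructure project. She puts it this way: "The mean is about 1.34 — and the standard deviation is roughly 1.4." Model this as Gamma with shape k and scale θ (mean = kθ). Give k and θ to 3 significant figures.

k ≈ 0.916, θ ≈ 1.46

For Gamma(k, scale θ): mean = kθ, variance = kθ², so CV = 1/√k.
CV = SD/mean = 1.4/1.34 = 1.045, hence k = 1/CV² = 0.916.
Then θ = mean/k = 1.34/0.916 = 1.46.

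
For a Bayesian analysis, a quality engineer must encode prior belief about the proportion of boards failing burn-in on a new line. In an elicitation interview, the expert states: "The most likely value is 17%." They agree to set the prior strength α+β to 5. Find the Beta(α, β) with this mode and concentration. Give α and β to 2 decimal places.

α = 1.51, β = 3.49

For α,β > 1 the Beta mode is (α−1)/(α+β−2). With α+β = 5, the mode is (α−1)/3.
Set (α−1)/3 = 0.17 → α = 1 + 0.17·3 = 1.51.
β = 5 − α = 3.49.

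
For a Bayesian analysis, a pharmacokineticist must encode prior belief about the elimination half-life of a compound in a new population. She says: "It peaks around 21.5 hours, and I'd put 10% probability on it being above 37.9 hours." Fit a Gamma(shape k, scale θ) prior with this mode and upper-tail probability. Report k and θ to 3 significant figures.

Gamma(k,θ) with k>1 has mode (k−1)θ, so θ = 21.5/(k−1).
Need P(X < 37.9) = 0.9 with θ tied to k this way. Start at k = 2, θ = 21.5: P(X<37.9) ≈ 0.526.
Too low — raise k to concentrate. Iterating converges to k ≈ 6.91.
Then θ = 21.5/(6.91−1) ≈ 3.64.

k ≈ 6.91, θ ≈ 3.64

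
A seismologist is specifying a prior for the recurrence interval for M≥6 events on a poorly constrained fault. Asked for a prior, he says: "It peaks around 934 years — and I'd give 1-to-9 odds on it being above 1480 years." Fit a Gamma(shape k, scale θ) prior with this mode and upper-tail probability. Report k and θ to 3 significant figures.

Gamma(k,θ) with k>1 has mode (k−1)θ, so θ = 934/(k−1).
Need P(X < 1480) = 0.9 with θ tied to k this way. Start at k = 2, θ = 934: P(X<1480) ≈ 0.470.
Too low — raise k to concentrate. Iterating converges to k ≈ 9.85.
Then θ = 934/(9.85−1) ≈ 105.

k ≈ 9.85, θ ≈ 105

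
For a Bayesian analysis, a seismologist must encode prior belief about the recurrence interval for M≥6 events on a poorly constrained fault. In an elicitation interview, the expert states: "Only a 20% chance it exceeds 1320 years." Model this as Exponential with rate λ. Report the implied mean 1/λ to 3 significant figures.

mean ≈ 820 years

P(T > 1320.0) = e^(−λ·1320.0) = 0.2, so λ = −ln(0.2)/1320.0 = 0.00122.
Mean = 1/λ = 820 years.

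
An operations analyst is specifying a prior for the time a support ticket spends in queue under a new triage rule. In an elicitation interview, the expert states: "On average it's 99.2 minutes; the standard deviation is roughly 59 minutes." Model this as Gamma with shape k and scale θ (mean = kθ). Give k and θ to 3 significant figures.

For Gamma(k, scale θ): mean = kθ, variance = kθ², so CV = 1/√k.
CV = SD/mean = 59/99.2 = 0.5948, hence k = 1/CV² = 2.83.
Then θ = mean/k = 99.2/2.83 = 35.1.

k ≈ 2.83, θ ≈ 35.1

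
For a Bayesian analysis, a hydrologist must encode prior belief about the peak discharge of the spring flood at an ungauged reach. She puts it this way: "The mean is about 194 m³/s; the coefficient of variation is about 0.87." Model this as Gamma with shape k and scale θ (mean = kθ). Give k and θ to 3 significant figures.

k ≈ 1.32, θ ≈ 147

For Gamma(k, scale θ): mean = kθ, variance = kθ², so CV = 1/√k.
CV = 0.87, hence k = 1/CV² = 1.32.
Then θ = mean/k = 194/1.32 = 147.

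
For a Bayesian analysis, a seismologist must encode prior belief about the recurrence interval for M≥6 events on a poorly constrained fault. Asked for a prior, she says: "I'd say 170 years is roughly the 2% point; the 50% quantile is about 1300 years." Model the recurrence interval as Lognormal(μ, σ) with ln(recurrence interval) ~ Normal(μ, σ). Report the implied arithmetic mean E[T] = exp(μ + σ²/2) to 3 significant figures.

E[T] ≈ 2120 years

If T ~ Lognormal(μ,σ) then ln T ~ Normal(μ,σ), so the p-quantile of ln T is μ + z_p·σ.
ln(170) = 5.136 and ln(1300) = 7.17; z_{0.02} = -2.054, z_{0.5} = 0.
σ = (7.17 − 5.136)/(0 − (-2.054)) = 0.991.
μ = 5.136 − (-2.054)·0.991 = 7.170.
E[T] = exp(μ + σ²/2) = exp(7.170 + 0.4906) = 2120 years.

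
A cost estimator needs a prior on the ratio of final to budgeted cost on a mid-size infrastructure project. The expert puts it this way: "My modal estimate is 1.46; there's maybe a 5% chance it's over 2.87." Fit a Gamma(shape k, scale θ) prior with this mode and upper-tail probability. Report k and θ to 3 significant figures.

k ≈ 7.07, θ ≈ 0.24

Gamma(k,θ) with k>1 has mode (k−1)θ, so θ = 1.46/(k−1).
Need P(X < 2.87) = 0.95 with θ tied to k this way. Start at k = 2, θ = 1.46: P(X<2.87) ≈ 0.585.
Too low — raise k to concentrate. Iterating converges to k ≈ 7.07.
Then θ = 1.46/(7.07−1) ≈ 0.24.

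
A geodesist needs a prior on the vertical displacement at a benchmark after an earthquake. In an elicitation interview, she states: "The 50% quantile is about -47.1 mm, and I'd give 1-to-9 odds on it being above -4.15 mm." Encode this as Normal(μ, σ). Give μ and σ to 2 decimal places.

The p-quantile of Normal(μ,σ) is μ + z_p·σ, with z_{0.5} = 0 and z_{0.9} = 1.282.
Eliminate σ: μ = (z₂·x₁ − z₁·x₂)/(z₂ − z₁) = (1.282·-47.1 − (0)·-4.15)/1.282 = -47.10.
Then σ = (x₂ − x₁)/(z₂ − z₁) = (-4.15 − -47.1)/1.282 = 33.51.

μ = -47.10, σ = 33.51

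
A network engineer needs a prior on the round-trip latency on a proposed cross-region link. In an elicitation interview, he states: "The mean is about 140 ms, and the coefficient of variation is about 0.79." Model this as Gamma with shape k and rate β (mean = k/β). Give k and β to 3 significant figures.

k ≈ 1.6, β ≈ 0.0114

For Gamma(k, rate β): mean = k/β, variance = k/β², so CV = 1/√k.
CV = 0.79, hence k = 1/CV² = 1.6.
Then β = k/mean = 1.6/140 = 0.0114.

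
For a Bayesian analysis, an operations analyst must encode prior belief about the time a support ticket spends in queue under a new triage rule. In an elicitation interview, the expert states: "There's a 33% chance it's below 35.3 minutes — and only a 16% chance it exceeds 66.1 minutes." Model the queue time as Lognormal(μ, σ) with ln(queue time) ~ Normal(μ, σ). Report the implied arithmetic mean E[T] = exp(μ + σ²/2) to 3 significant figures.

If T ~ Lognormal(μ,σ) then ln T ~ Normal(μ,σ), so the p-quantile of ln T is μ + z_p·σ.
ln(35.3) = 3.564 and ln(66.1) = 4.191; z_{0.33} = -0.4399, z_{0.84} = 0.9945.
σ = (4.191 − 3.564)/(0.9945 − (-0.4399)) = 0.437.
μ = 3.564 − (-0.4399)·0.437 = 3.756.
E[T] = exp(μ + σ²/2) = exp(3.756 + 0.0956) = 47.1 minutes.

E[T] ≈ 47.1 minutes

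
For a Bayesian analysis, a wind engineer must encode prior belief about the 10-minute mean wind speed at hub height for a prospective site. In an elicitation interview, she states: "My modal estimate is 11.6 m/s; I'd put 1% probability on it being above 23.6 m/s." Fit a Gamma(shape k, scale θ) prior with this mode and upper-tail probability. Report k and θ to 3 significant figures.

Gamma(k,θ) with k>1 has mode (k−1)θ, so θ = 11.6/(k−1).
Need P(X < 23.6) = 0.99 with θ tied to k this way. Start at k = 2, θ = 11.6: P(X<23.6) ≈ 0.603.
Too low — raise k to concentrate. Iterating converges to k ≈ 10.7.
Then θ = 11.6/(10.7−1) ≈ 1.2.

k ≈ 10.7, θ ≈ 1.2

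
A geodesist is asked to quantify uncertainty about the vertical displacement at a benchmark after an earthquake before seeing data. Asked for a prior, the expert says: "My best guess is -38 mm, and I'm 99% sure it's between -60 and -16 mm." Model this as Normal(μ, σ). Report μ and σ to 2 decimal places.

μ = -38.00, σ = 8.54

A symmetric 99% interval runs μ ± z·σ with z = 2.576.
Half-width = 22, so σ = 22/2.576 = 8.54.
μ is the stated best guess, -38.00.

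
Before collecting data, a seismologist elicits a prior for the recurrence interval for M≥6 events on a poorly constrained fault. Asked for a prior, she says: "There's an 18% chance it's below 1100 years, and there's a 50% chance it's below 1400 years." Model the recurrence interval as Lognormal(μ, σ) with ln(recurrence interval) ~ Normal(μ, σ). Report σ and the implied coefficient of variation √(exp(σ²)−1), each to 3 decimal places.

σ ≈ 0.263, CV ≈ 0.268

If T ~ Lognormal(μ,σ) then ln T ~ Normal(μ,σ), so the p-quantile of ln T is μ + z_p·σ.
ln(1100) = 7.003 and ln(1400) = 7.244; z_{0.18} = -0.9154, z_{0.5} = 0.
σ = (7.244 − 7.003)/(0 − (-0.9154)) = 0.263.
μ = 7.003 − (-0.9154)·0.263 = 7.244.
CV = √(exp(σ²)−1) = √(exp(0.0694)−1) = 0.268.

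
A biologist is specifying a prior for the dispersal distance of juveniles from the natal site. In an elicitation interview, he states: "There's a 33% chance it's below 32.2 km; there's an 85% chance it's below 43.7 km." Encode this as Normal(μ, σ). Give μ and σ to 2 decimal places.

For Normal(μ,σ), the p-quantile is μ + z_p·σ. Here z_{0.33} = -0.4399, z_{0.85} = 1.036.
So 32.2 = μ − 0.4399σ and 43.7 = μ + 1.036σ.
Subtracting: σ = (43.7 − 32.2)/(1.036 − (-0.4399)) = 7.79.
Then μ = 32.2 − (-0.4399)·7.79 = 35.63.

μ = 35.63, σ = 7.79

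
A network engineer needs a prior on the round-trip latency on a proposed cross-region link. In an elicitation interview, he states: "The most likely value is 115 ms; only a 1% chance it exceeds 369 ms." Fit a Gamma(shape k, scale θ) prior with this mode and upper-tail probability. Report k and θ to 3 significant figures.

Gamma(k,θ) with k>1 has mode (k−1)θ, so θ = 115/(k−1).
Need P(X < 369) = 0.99 with θ tied to k this way. Start at k = 2, θ = 115: P(X<369) ≈ 0.830.
Too low — raise k to concentrate. Iterating converges to k ≈ 4.26.
Then θ = 115/(4.26−1) ≈ 35.3.

k ≈ 4.26, θ ≈ 35.3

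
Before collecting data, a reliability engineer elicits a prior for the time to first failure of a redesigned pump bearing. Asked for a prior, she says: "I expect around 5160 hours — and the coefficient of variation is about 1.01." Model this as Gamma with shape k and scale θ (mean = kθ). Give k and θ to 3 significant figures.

k ≈ 0.98, θ ≈ 5260

For Gamma(k, scale θ): mean = kθ, variance = kθ², so CV = 1/√k.
CV = 1.01, hence k = 1/CV² = 0.98.
Then θ = mean/k = 5160/0.98 = 5260.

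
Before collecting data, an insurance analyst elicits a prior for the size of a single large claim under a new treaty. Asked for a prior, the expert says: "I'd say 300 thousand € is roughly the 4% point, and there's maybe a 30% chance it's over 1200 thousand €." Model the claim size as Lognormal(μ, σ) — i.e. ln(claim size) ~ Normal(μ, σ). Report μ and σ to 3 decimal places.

μ ≈ 6.771, σ ≈ 0.609

If T ~ Lognormal(μ,σ) then ln T ~ Normal(μ,σ), so the p-quantile of ln T is μ + z_p·σ.
ln(300) = 5.704 and ln(1200) = 7.09; z_{0.04} = -1.751, z_{0.7} = 0.5244.
σ = (7.09 − 5.704)/(0.5244 − (-1.751)) = 0.609.
μ = 5.704 − (-1.751)·0.609 = 6.771.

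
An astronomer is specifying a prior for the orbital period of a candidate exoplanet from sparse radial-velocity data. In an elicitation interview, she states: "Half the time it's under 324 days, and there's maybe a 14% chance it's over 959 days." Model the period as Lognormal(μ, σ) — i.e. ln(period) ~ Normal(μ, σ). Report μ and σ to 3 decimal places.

If T ~ Lognormal(μ,σ) then ln T ~ Normal(μ,σ), so the p-quantile of ln T is μ + z_p·σ.
ln(324) = 5.781 and ln(959) = 6.866; z_{0.5} = 0, z_{0.86} = 1.08.
σ = (6.866 − 5.781)/(1.08 − (0)) = 1.004.
μ = 5.781 − (0)·1.004 = 5.781.

μ ≈ 5.781, σ ≈ 1.004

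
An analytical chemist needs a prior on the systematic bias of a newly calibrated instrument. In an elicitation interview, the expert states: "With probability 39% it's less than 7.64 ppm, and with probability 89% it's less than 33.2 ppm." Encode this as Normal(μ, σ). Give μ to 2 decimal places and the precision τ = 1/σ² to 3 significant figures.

The p-quantile of Normal(μ,σ) is μ + z_p·σ, with z_{0.39} = -0.2793 and z_{0.89} = 1.227.
Eliminate σ: μ = (z₂·x₁ − z₁·x₂)/(z₂ − z₁) = (1.227·7.64 − (-0.2793)·33.2)/1.506 = 12.38.
Then σ = (x₂ − x₁)/(z₂ − z₁) = (33.2 − 7.64)/1.506 = 16.97.
Precision τ = 1/σ² = 1/16.97² = 0.00347.

μ = 12.38, τ = 0.00347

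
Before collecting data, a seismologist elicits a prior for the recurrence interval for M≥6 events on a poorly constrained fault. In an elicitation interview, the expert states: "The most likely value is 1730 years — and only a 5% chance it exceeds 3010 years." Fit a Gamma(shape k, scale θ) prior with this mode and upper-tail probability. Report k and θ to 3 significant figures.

Gamma(k,θ) with k>1 has mode (k−1)θ, so θ = 1730/(k−1).
Need P(X < 3010) = 0.95 with θ tied to k this way. Start at k = 2, θ = 1730: P(X<3010) ≈ 0.519.
Too low — raise k to concentrate. Iterating converges to k ≈ 10.1.
Then θ = 1730/(10.1−1) ≈ 190.

k ≈ 10.1, θ ≈ 190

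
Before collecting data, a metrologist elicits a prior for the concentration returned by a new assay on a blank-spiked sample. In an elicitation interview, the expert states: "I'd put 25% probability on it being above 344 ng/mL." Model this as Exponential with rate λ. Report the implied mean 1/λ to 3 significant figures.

mean ≈ 248 ng/mL

P(T > 344.0) = e^(−λ·344.0) = 0.25, so λ = −ln(0.25)/344.0 = 0.00403.
Mean = 1/λ = 248 ng/mL.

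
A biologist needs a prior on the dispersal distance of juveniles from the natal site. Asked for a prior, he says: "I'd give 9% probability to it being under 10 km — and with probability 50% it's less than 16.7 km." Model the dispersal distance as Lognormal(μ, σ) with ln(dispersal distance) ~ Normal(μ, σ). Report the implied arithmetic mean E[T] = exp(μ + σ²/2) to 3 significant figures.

If T ~ Lognormal(μ,σ) then ln T ~ Normal(μ,σ), so the p-quantile of ln T is μ + z_p·σ.
ln(10) = 2.303 and ln(16.7) = 2.815; z_{0.09} = -1.341, z_{0.5} = 0.
σ = (2.815 − 2.303)/(0 − (-1.341)) = 0.382.
μ = 2.303 − (-1.341)·0.382 = 2.815.
E[T] = exp(μ + σ²/2) = exp(2.815 + 0.0731) = 18 km.

E[T] ≈ 18 km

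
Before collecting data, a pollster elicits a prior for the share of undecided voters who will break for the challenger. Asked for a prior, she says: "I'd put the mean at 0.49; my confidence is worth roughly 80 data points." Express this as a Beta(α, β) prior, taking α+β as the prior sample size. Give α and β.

Under the effective-sample-size interpretation, Beta(α, β) has prior mean α/(α+β) and prior sample size α+β.
So α+β = 80 and α/(α+β) = 0.49, giving α = 0.49·80 = 39.2 and β = 80 − 39.2 = 40.8.

α = 39.2, β = 40.8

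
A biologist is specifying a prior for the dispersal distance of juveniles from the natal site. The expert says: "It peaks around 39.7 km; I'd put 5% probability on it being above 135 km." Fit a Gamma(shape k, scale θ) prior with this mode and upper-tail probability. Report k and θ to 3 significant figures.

Gamma(k,θ) with k>1 has mode (k−1)θ, so θ = 39.7/(k−1).
Need P(X < 135) = 0.95 with θ tied to k this way. Start at k = 2, θ = 39.7: P(X<135) ≈ 0.853.
Too low — raise k to concentrate. Iterating converges to k ≈ 2.73.
Then θ = 39.7/(2.73−1) ≈ 22.9.

k ≈ 2.73, θ ≈ 22.9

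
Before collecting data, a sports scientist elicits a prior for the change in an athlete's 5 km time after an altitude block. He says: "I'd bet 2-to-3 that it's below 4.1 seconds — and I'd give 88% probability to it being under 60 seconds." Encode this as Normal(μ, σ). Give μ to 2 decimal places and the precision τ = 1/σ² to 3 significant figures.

The p-quantile of Normal(μ,σ) is μ + z_p·σ, with z_{0.4} = -0.2533 and z_{0.88} = 1.175.
Eliminate σ: μ = (z₂·x₁ − z₁·x₂)/(z₂ − z₁) = (1.175·4.1 − (-0.2533)·60)/1.428 = 14.02.
Then σ = (x₂ − x₁)/(z₂ − z₁) = (60 − 4.1)/1.428 = 39.14.
Precision τ = 1/σ² = 1/39.14² = 0.000653.

μ = 14.02, τ = 0.000653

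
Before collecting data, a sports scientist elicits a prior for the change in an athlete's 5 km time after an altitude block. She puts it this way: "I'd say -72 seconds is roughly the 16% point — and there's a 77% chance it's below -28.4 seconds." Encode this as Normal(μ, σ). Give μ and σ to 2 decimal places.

For Normal(μ,σ), the p-quantile is μ + z_p·σ. Here z_{0.16} = -0.9945, z_{0.77} = 0.7388.
So -72 = μ − 0.9945σ and -28.4 = μ + 0.7388σ.
Subtracting: σ = (-28.4 − -72)/(0.7388 − (-0.9945)) = 25.15.
Then μ = -72 − (-0.9945)·25.15 = -46.99.

μ = -46.99, σ = 25.15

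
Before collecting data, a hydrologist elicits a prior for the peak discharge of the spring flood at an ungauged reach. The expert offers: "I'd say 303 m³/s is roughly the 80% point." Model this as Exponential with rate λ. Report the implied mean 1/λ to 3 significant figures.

mean ≈ 188 m³/s

P(T < 303.0) = 1 − e^(−λ·303.0) = 0.8, so λ = −ln(1−0.8)/303.0 = −ln(0.2)/303.0 = 0.00531.
Mean = 1/λ = 188 m³/s.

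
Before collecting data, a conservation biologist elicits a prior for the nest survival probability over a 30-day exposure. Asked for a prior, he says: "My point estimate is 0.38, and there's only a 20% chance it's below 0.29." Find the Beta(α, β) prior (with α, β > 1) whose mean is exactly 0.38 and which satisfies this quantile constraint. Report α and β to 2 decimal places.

With mean 0.38 fixed, write α = 0.38s, β = 0.62s where s = α+β.
Need P(θ < 0.29) = 0.2 under Beta(0.38s, 0.62s). Normal approximation: (q−m)/√(m(1−m)/s) ≈ z_{0.2} = -0.842, so s ≈ 0.38·0.62·(-0.842)²/(0.29−0.38)² = 20.6.
At s = 20.6: P(θ<0.29) ≈ 0.203. Adjusting to match 0.2 gives s ≈ 21.13.
So α = 0.38·21.13 ≈ 8.03, β = 0.62·21.13 ≈ 13.10.

α ≈ 8.03, β ≈ 13.10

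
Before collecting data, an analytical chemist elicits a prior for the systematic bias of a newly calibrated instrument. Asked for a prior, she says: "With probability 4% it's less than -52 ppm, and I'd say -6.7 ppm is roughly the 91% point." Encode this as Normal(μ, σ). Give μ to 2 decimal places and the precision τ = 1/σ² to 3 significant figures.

The p-quantile of Normal(μ,σ) is μ + z_p·σ, with z_{0.04} = -1.751 and z_{0.91} = 1.341.
Eliminate σ: μ = (z₂·x₁ − z₁·x₂)/(z₂ − z₁) = (1.341·-52 − (-1.751)·-6.7)/3.091 = -26.35.
Then σ = (x₂ − x₁)/(z₂ − z₁) = (-6.7 − -52)/3.091 = 14.65.
Precision τ = 1/σ² = 1/14.65² = 0.00466.

μ = -26.35, τ = 0.00466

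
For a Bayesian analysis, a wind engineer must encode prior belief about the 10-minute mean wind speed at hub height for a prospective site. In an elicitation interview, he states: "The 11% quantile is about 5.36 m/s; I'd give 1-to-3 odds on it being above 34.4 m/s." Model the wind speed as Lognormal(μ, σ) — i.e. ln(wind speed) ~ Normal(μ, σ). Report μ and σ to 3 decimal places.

μ ≈ 2.878, σ ≈ 0.978

If T ~ Lognormal(μ,σ) then ln T ~ Normal(μ,σ), so the p-quantile of ln T is μ + z_p·σ.
ln(5.36) = 1.679 and ln(34.4) = 3.538; z_{0.11} = -1.227, z_{0.75} = 0.6745.
σ = (3.538 − 1.679)/(0.6745 − (-1.227)) = 0.978.
μ = 1.679 − (-1.227)·0.978 = 2.878.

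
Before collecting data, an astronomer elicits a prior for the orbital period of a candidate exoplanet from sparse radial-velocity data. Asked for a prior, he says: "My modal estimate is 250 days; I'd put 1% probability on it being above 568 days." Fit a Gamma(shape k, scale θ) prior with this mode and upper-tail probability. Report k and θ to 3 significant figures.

k ≈ 8.11, θ ≈ 35.2

Gamma(k,θ) with k>1 has mode (k−1)θ, so θ = 250/(k−1).
Need P(X < 568) = 0.99 with θ tied to k this way. Start at k = 2, θ = 250: P(X<568) ≈ 0.663.
Too low — raise k to concentrate. Iterating converges to k ≈ 8.11.
Then θ = 250/(8.11−1) ≈ 35.2.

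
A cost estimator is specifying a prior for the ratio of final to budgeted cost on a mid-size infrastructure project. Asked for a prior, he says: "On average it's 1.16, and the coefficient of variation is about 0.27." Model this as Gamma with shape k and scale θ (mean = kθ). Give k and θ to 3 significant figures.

For Gamma(k, scale θ): mean = kθ, variance = kθ², so CV = 1/√k.
CV = 0.27, hence k = 1/CV² = 13.7.
Then θ = mean/k = 1.16/13.7 = 0.0846.

k ≈ 13.7, θ ≈ 0.0846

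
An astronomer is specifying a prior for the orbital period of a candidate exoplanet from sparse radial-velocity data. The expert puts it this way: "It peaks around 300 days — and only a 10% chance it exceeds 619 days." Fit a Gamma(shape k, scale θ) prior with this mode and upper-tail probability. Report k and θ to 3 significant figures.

Gamma(k,θ) with k>1 has mode (k−1)θ, so θ = 300/(k−1).
Need P(X < 619) = 0.9 with θ tied to k this way. Start at k = 2, θ = 300: P(X<619) ≈ 0.611.
Too low — raise k to concentrate. Iterating converges to k ≈ 4.66.
Then θ = 300/(4.66−1) ≈ 82.

k ≈ 4.66, θ ≈ 82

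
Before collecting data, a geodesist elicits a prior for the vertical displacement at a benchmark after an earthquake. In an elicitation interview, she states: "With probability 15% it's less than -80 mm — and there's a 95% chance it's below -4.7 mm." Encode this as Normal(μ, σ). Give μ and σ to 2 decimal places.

For Normal(μ,σ), the p-quantile is μ + z_p·σ. Here z_{0.15} = -1.036, z_{0.95} = 1.645.
So -80 = μ − 1.036σ and -4.7 = μ + 1.645σ.
Subtracting: σ = (-4.7 − -80)/(1.645 − (-1.036)) = 28.08.
Then μ = -80 − (-1.036)·28.08 = -50.89.

μ = -50.89, σ = 28.08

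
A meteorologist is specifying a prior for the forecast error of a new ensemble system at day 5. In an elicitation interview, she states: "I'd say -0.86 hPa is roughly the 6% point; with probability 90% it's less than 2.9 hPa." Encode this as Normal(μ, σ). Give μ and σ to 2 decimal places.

μ = 1.20, σ = 1.33

The p-quantile of Normal(μ,σ) is μ + z_p·σ, with z_{0.06} = -1.555 and z_{0.9} = 1.282.
Eliminate σ: μ = (z₂·x₁ − z₁·x₂)/(z₂ − z₁) = (1.282·-0.86 − (-1.555)·2.9)/2.836 = 1.20.
Then σ = (x₂ − x₁)/(z₂ − z₁) = (2.9 − -0.86)/2.836 = 1.33.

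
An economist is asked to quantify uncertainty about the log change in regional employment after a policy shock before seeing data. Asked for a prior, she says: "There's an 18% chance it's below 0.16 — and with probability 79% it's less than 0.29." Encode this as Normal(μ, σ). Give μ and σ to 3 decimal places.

The p-quantile of Normal(μ,σ) is μ + z_p·σ, with z_{0.18} = -0.9154 and z_{0.79} = 0.8064.
Eliminate σ: μ = (z₂·x₁ − z₁·x₂)/(z₂ − z₁) = (0.8064·0.16 − (-0.9154)·0.29)/1.722 = 0.229.
Then σ = (x₂ − x₁)/(z₂ − z₁) = (0.29 − 0.16)/1.722 = 0.076.

μ = 0.229, σ = 0.076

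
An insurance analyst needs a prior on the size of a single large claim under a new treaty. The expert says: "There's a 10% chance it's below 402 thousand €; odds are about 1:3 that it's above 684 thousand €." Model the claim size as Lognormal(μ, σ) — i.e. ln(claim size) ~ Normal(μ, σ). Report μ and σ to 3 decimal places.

μ ≈ 6.345, σ ≈ 0.272

If T ~ Lognormal(μ,σ) then ln T ~ Normal(μ,σ), so the p-quantile of ln T is μ + z_p·σ.
ln(402) = 5.996 and ln(684) = 6.528; z_{0.1} = -1.282, z_{0.75} = 0.6745.
σ = (6.528 − 5.996)/(0.6745 − (-1.282)) = 0.272.
μ = 5.996 − (-1.282)·0.272 = 6.345.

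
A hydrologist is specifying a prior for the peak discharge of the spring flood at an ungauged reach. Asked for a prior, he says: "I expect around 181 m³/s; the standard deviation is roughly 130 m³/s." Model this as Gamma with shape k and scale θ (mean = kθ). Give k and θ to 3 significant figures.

For Gamma(k, scale θ): mean = kθ, variance = kθ², so CV = 1/√k.
CV = SD/mean = 130/181 = 0.7182, hence k = 1/CV² = 1.94.
Then θ = mean/k = 181/1.94 = 93.4.

k ≈ 1.94, θ ≈ 93.4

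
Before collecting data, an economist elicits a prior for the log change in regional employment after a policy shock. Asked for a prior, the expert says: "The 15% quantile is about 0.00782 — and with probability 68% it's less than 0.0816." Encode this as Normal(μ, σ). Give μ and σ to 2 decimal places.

μ = 0.06, σ = 0.05

The p-quantile of Normal(μ,σ) is μ + z_p·σ, with z_{0.15} = -1.036 and z_{0.68} = 0.4677.
Eliminate σ: μ = (z₂·x₁ − z₁·x₂)/(z₂ − z₁) = (0.4677·0.00782 − (-1.036)·0.0816)/1.504 = 0.06.
Then σ = (x₂ − x₁)/(z₂ − z₁) = (0.0816 − 0.00782)/1.504 = 0.05.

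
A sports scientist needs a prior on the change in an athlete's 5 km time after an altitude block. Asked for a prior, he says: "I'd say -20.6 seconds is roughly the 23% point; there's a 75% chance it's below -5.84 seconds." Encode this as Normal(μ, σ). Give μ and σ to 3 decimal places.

The p-quantile of Normal(μ,σ) is μ + z_p·σ, with z_{0.23} = -0.7388 and z_{0.75} = 0.6745.
Eliminate σ: μ = (z₂·x₁ − z₁·x₂)/(z₂ − z₁) = (0.6745·-20.6 − (-0.7388)·-5.84)/1.413 = -12.884.
Then σ = (x₂ − x₁)/(z₂ − z₁) = (-5.84 − -20.6)/1.413 = 10.443.

μ = -12.884, σ = 10.443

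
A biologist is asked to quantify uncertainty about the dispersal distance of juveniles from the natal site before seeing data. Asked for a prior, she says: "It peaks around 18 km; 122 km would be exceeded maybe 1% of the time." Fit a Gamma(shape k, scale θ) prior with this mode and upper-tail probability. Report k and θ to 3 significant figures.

k ≈ 1.97, θ ≈ 18.5

Gamma(k,θ) with k>1 has mode (k−1)θ, so θ = 18/(k−1).
Need P(X < 122) = 0.99 with θ tied to k this way. Start at k = 2, θ = 18: P(X<122) ≈ 0.991.
Too high — lower k to spread out. Iterating converges to k ≈ 1.97.
Then θ = 18/(1.97−1) ≈ 18.5.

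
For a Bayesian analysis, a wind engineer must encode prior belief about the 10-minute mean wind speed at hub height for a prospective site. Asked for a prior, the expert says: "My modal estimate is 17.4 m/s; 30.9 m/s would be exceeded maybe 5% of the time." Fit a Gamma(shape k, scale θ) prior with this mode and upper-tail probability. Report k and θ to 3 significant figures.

Gamma(k,θ) with k>1 has mode (k−1)θ, so θ = 17.4/(k−1).
Need P(X < 30.9) = 0.95 with θ tied to k this way. Start at k = 2, θ = 17.4: P(X<30.9) ≈ 0.530.
Too low — raise k to concentrate. Iterating converges to k ≈ 9.45.
Then θ = 17.4/(9.45−1) ≈ 2.06.

k ≈ 9.45, θ ≈ 2.06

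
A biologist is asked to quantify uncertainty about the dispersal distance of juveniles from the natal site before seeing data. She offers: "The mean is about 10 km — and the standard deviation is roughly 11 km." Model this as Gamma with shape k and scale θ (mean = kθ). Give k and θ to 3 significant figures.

For Gamma(k, scale θ): mean = kθ, variance = kθ², so CV = 1/√k.
CV = SD/mean = 11/10 = 1.1, hence k = 1/CV² = 0.826.
Then θ = mean/k = 10/0.826 = 12.1.

k ≈ 0.826, θ ≈ 12.1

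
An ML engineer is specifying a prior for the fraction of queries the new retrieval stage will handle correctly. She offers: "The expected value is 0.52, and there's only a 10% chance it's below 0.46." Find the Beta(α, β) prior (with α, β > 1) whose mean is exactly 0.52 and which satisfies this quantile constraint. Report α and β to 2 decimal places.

α ≈ 59.19, β ≈ 54.64

With mean 0.52 fixed, write α = 0.52s, β = 0.48s where s = α+β.
Need P(θ < 0.46) = 0.1 under Beta(0.52s, 0.48s). Normal approximation: (q−m)/√(m(1−m)/s) ≈ z_{0.1} = -1.28, so s ≈ 0.52·0.48·(-1.28)²/(0.46−0.52)² = 113.9.
At s = 113.9: P(θ<0.46) ≈ 0.100. Adjusting to match 0.1 gives s ≈ 113.83.
So α = 0.52·113.83 ≈ 59.19, β = 0.48·113.83 ≈ 54.64.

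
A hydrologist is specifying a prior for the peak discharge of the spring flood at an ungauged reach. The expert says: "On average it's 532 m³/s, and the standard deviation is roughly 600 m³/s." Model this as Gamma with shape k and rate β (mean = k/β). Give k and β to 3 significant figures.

For Gamma(k, rate β): mean = k/β, variance = k/β², so CV = 1/√k.
CV = SD/mean = 600/532 = 1.128, hence k = 1/CV² = 0.786.
Then β = k/mean = 0.786/532 = 0.00148.

k ≈ 0.786, β ≈ 0.00148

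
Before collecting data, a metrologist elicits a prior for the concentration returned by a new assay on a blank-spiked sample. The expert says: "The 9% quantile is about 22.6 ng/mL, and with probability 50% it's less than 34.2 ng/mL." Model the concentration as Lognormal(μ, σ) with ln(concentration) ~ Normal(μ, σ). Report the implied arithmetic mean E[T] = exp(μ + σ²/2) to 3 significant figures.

If T ~ Lognormal(μ,σ) then ln T ~ Normal(μ,σ), so the p-quantile of ln T is μ + z_p·σ.
ln(22.6) = 3.118 and ln(34.2) = 3.532; z_{0.09} = -1.341, z_{0.5} = 0.
σ = (3.532 − 3.118)/(0 − (-1.341)) = 0.309.
μ = 3.118 − (-1.341)·0.309 = 3.532.
E[T] = exp(μ + σ²/2) = exp(3.532 + 0.0477) = 35.9 ng/mL.

E[T] ≈ 35.9 ng/mL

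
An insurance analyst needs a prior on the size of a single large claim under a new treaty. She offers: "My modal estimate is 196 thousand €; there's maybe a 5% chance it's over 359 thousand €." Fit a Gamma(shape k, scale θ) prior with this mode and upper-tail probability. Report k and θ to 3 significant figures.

k ≈ 8.6, θ ≈ 25.8

Gamma(k,θ) with k>1 has mode (k−1)θ, so θ = 196/(k−1).
Need P(X < 359) = 0.95 with θ tied to k this way. Start at k = 2, θ = 196: P(X<359) ≈ 0.547.
Too low — raise k to concentrate. Iterating converges to k ≈ 8.6.
Then θ = 196/(8.6−1) ≈ 25.8.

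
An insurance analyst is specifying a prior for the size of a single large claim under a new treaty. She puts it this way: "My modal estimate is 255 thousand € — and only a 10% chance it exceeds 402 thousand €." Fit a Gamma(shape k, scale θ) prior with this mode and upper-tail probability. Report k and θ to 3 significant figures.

k ≈ 10, θ ≈ 28.2

Gamma(k,θ) with k>1 has mode (k−1)θ, so θ = 255/(k−1).
Need P(X < 402) = 0.9 with θ tied to k this way. Start at k = 2, θ = 255: P(X<402) ≈ 0.467.
Too low — raise k to concentrate. Iterating converges to k ≈ 10.
Then θ = 255/(10−1) ≈ 28.2.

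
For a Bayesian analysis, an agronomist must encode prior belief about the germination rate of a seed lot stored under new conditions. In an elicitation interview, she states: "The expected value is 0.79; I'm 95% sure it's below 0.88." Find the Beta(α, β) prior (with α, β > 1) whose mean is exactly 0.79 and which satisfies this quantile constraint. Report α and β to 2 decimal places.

With mean 0.79 fixed, write α = 0.79s, β = 0.21s where s = α+β.
Need P(θ < 0.88) = 0.95 under Beta(0.79s, 0.21s). Normal approximation: (q−m)/√(m(1−m)/s) ≈ z_{0.95} = 1.64, so s ≈ 0.79·0.21·(1.64)²/(0.88−0.79)² = 55.4.
At s = 55.4: P(θ<0.88) ≈ 0.965. Adjusting to match 0.95 gives s ≈ 46.14.
So α = 0.79·46.14 ≈ 36.45, β = 0.21·46.14 ≈ 9.69.

α ≈ 36.45, β ≈ 9.69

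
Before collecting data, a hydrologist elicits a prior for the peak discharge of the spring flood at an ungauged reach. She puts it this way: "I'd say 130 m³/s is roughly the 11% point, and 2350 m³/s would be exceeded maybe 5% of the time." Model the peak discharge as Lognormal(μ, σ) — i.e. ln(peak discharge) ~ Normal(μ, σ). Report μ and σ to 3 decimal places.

μ ≈ 6.104, σ ≈ 1.008

If T ~ Lognormal(μ,σ) then ln T ~ Normal(μ,σ), so the p-quantile of ln T is μ + z_p·σ.
ln(130) = 4.868 and ln(2350) = 7.762; z_{0.11} = -1.227, z_{0.95} = 1.645.
σ = (7.762 − 4.868)/(1.645 − (-1.227)) = 1.008.
μ = 4.868 − (-1.227)·1.008 = 6.104.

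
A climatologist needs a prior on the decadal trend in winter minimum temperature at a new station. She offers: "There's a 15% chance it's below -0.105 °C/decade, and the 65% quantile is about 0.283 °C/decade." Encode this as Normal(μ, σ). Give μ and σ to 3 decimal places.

For Normal(μ,σ), the p-quantile is μ + z_p·σ. Here z_{0.15} = -1.036, z_{0.65} = 0.3853.
So -0.105 = μ − 1.036σ and 0.283 = μ + 0.3853σ.
Subtracting: σ = (0.283 − -0.105)/(0.3853 − (-1.036)) = 0.273.
Then μ = -0.105 − (-1.036)·0.273 = 0.178.

μ = 0.178, σ = 0.273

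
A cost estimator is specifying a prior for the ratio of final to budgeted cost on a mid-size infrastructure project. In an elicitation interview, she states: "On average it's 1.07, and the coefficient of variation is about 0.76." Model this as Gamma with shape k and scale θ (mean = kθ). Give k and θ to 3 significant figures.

For Gamma(k, scale θ): mean = kθ, variance = kθ², so CV = 1/√k.
CV = 0.76, hence k = 1/CV² = 1.73.
Then θ = mean/k = 1.07/1.73 = 0.618.

k ≈ 1.73, θ ≈ 0.618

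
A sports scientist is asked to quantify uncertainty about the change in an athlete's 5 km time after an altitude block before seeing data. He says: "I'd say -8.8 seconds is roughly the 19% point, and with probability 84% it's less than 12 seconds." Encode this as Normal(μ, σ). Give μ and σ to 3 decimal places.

μ = 0.953, σ = 11.109

The p-quantile of Normal(μ,σ) is μ + z_p·σ, with z_{0.19} = -0.8779 and z_{0.84} = 0.9945.
Eliminate σ: μ = (z₂·x₁ − z₁·x₂)/(z₂ − z₁) = (0.9945·-8.8 − (-0.8779)·12)/1.872 = 0.953.
Then σ = (x₂ − x₁)/(z₂ − z₁) = (12 − -8.8)/1.872 = 11.109.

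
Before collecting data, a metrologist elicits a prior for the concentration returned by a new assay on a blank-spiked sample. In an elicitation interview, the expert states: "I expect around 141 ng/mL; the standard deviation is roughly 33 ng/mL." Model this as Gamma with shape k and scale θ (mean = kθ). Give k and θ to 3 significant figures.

For Gamma(k, scale θ): mean = kθ, variance = kθ², so CV = 1/√k.
CV = SD/mean = 33/141 = 0.234, hence k = 1/CV² = 18.3.
Then θ = mean/k = 141/18.3 = 7.72.

k ≈ 18.3, θ ≈ 7.72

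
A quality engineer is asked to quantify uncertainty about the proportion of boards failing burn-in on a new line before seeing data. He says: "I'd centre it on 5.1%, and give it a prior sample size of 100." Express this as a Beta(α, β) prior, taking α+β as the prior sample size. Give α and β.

α = 5.1, β = 94.9

Under the effective-sample-size interpretation, Beta(α, β) has prior mean α/(α+β) and prior sample size α+β.
So α+β = 100 and α/(α+β) = 0.051, giving α = 0.051·100 = 5.1 and β = 100 − 5.1 = 94.9.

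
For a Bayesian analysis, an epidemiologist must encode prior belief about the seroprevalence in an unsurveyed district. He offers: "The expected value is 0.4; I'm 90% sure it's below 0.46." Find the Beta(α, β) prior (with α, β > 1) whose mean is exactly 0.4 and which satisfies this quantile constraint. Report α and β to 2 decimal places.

With mean 0.4 fixed, write α = 0.4s, β = 0.6s where s = α+β.
Need P(θ < 0.46) = 0.9 under Beta(0.4s, 0.6s). Normal approximation: (q−m)/√(m(1−m)/s) ≈ z_{0.9} = 1.28, so s ≈ 0.4·0.6·(1.28)²/(0.46−0.4)² = 109.5.
At s = 109.5: P(θ<0.46) ≈ 0.899. Adjusting to match 0.9 gives s ≈ 110.56.
So α = 0.4·110.56 ≈ 44.23, β = 0.6·110.56 ≈ 66.34.

α ≈ 44.23, β ≈ 66.34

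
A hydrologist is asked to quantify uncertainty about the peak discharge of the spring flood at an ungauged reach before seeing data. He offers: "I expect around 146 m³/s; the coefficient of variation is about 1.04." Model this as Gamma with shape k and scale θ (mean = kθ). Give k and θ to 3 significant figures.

k ≈ 0.925, θ ≈ 158

For Gamma(k, scale θ): mean = kθ, variance = kθ², so CV = 1/√k.
CV = 1.04, hence k = 1/CV² = 0.925.
Then θ = mean/k = 146/0.925 = 158.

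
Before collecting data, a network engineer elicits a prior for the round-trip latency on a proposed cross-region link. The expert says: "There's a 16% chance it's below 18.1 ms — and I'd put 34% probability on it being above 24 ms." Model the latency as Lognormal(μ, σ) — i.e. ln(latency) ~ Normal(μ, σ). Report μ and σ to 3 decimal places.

If T ~ Lognormal(μ,σ) then ln T ~ Normal(μ,σ), so the p-quantile of ln T is μ + z_p·σ.
ln(18.1) = 2.896 and ln(24) = 3.178; z_{0.16} = -0.9945, z_{0.66} = 0.4125.
σ = (3.178 − 2.896)/(0.4125 − (-0.9945)) = 0.201.
μ = 2.896 − (-0.9945)·0.201 = 3.095.

μ ≈ 3.095, σ ≈ 0.201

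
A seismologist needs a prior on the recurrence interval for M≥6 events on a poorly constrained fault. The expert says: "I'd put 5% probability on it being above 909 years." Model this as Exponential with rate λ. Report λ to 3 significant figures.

λ ≈ 0.0033

P(T > 909.0) = e^(−λ·909.0) = 0.05, so λ = −ln(0.05)/909.0 = 0.0033.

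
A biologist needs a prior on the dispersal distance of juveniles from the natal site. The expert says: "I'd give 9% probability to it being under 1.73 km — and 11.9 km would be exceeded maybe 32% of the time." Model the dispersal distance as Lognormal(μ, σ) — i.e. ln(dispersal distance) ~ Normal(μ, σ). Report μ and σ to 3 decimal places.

If T ~ Lognormal(μ,σ) then ln T ~ Normal(μ,σ), so the p-quantile of ln T is μ + z_p·σ.
ln(1.73) = 0.5481 and ln(11.9) = 2.477; z_{0.09} = -1.341, z_{0.68} = 0.4677.
σ = (2.477 − 0.5481)/(0.4677 − (-1.341)) = 1.066.
μ = 0.5481 − (-1.341)·1.066 = 1.978.

μ ≈ 1.978, σ ≈ 1.066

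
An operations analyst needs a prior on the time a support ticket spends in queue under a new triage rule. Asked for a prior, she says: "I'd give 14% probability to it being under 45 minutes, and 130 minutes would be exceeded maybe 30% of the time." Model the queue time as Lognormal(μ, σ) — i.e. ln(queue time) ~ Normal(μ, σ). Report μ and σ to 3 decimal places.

If T ~ Lognormal(μ,σ) then ln T ~ Normal(μ,σ), so the p-quantile of ln T is μ + z_p·σ.
ln(45) = 3.807 and ln(130) = 4.868; z_{0.14} = -1.08, z_{0.7} = 0.5244.
σ = (4.868 − 3.807)/(0.5244 − (-1.08)) = 0.661.
μ = 3.807 − (-1.08)·0.661 = 4.521.

μ ≈ 4.521, σ ≈ 0.661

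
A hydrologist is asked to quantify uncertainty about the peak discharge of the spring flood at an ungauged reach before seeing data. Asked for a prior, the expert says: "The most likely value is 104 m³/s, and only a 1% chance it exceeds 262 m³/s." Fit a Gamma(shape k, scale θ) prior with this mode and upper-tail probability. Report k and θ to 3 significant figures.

Gamma(k,θ) with k>1 has mode (k−1)θ, so θ = 104/(k−1).
Need P(X < 262) = 0.99 with θ tied to k this way. Start at k = 2, θ = 104: P(X<262) ≈ 0.717.
Too low — raise k to concentrate. Iterating converges to k ≈ 6.49.
Then θ = 104/(6.49−1) ≈ 18.9.

k ≈ 6.49, θ ≈ 18.9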